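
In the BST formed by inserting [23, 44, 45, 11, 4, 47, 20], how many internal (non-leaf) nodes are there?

Tree built from: [23, 44, 45, 11, 4, 47, 20]
Tree (level-order array): [23, 11, 44, 4, 20, None, 45, None, None, None, None, None, 47]
Rule: An internal node has at least one child.
Per-node child counts:
  node 23: 2 child(ren)
  node 11: 2 child(ren)
  node 4: 0 child(ren)
  node 20: 0 child(ren)
  node 44: 1 child(ren)
  node 45: 1 child(ren)
  node 47: 0 child(ren)
Matching nodes: [23, 11, 44, 45]
Count of internal (non-leaf) nodes: 4


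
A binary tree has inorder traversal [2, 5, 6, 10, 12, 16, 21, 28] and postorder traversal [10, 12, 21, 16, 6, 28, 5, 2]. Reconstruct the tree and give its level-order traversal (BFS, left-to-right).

Inorder:   [2, 5, 6, 10, 12, 16, 21, 28]
Postorder: [10, 12, 21, 16, 6, 28, 5, 2]
Algorithm: postorder visits root last, so walk postorder right-to-left;
each value is the root of the current inorder slice — split it at that
value, recurse on the right subtree first, then the left.
Recursive splits:
  root=2; inorder splits into left=[], right=[5, 6, 10, 12, 16, 21, 28]
  root=5; inorder splits into left=[], right=[6, 10, 12, 16, 21, 28]
  root=28; inorder splits into left=[6, 10, 12, 16, 21], right=[]
  root=6; inorder splits into left=[], right=[10, 12, 16, 21]
  root=16; inorder splits into left=[10, 12], right=[21]
  root=21; inorder splits into left=[], right=[]
  root=12; inorder splits into left=[10], right=[]
  root=10; inorder splits into left=[], right=[]
Reconstructed level-order: [2, 5, 28, 6, 16, 12, 21, 10]


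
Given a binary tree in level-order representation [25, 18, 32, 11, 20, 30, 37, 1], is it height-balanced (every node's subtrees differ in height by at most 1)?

Tree (level-order array): [25, 18, 32, 11, 20, 30, 37, 1]
Definition: a tree is height-balanced if, at every node, |h(left) - h(right)| <= 1 (empty subtree has height -1).
Bottom-up per-node check:
  node 1: h_left=-1, h_right=-1, diff=0 [OK], height=0
  node 11: h_left=0, h_right=-1, diff=1 [OK], height=1
  node 20: h_left=-1, h_right=-1, diff=0 [OK], height=0
  node 18: h_left=1, h_right=0, diff=1 [OK], height=2
  node 30: h_left=-1, h_right=-1, diff=0 [OK], height=0
  node 37: h_left=-1, h_right=-1, diff=0 [OK], height=0
  node 32: h_left=0, h_right=0, diff=0 [OK], height=1
  node 25: h_left=2, h_right=1, diff=1 [OK], height=3
All nodes satisfy the balance condition.
Result: Balanced


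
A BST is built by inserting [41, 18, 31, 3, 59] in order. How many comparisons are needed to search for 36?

Search path for 36: 41 -> 18 -> 31
Found: False
Comparisons: 3


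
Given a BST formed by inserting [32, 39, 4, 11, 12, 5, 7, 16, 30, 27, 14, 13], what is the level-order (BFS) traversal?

Tree insertion order: [32, 39, 4, 11, 12, 5, 7, 16, 30, 27, 14, 13]
Tree (level-order array): [32, 4, 39, None, 11, None, None, 5, 12, None, 7, None, 16, None, None, 14, 30, 13, None, 27]
BFS from the root, enqueuing left then right child of each popped node:
  queue [32] -> pop 32, enqueue [4, 39], visited so far: [32]
  queue [4, 39] -> pop 4, enqueue [11], visited so far: [32, 4]
  queue [39, 11] -> pop 39, enqueue [none], visited so far: [32, 4, 39]
  queue [11] -> pop 11, enqueue [5, 12], visited so far: [32, 4, 39, 11]
  queue [5, 12] -> pop 5, enqueue [7], visited so far: [32, 4, 39, 11, 5]
  queue [12, 7] -> pop 12, enqueue [16], visited so far: [32, 4, 39, 11, 5, 12]
  queue [7, 16] -> pop 7, enqueue [none], visited so far: [32, 4, 39, 11, 5, 12, 7]
  queue [16] -> pop 16, enqueue [14, 30], visited so far: [32, 4, 39, 11, 5, 12, 7, 16]
  queue [14, 30] -> pop 14, enqueue [13], visited so far: [32, 4, 39, 11, 5, 12, 7, 16, 14]
  queue [30, 13] -> pop 30, enqueue [27], visited so far: [32, 4, 39, 11, 5, 12, 7, 16, 14, 30]
  queue [13, 27] -> pop 13, enqueue [none], visited so far: [32, 4, 39, 11, 5, 12, 7, 16, 14, 30, 13]
  queue [27] -> pop 27, enqueue [none], visited so far: [32, 4, 39, 11, 5, 12, 7, 16, 14, 30, 13, 27]
Result: [32, 4, 39, 11, 5, 12, 7, 16, 14, 30, 13, 27]


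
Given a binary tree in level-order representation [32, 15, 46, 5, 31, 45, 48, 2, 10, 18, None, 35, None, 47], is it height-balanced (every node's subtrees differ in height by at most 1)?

Tree (level-order array): [32, 15, 46, 5, 31, 45, 48, 2, 10, 18, None, 35, None, 47]
Definition: a tree is height-balanced if, at every node, |h(left) - h(right)| <= 1 (empty subtree has height -1).
Bottom-up per-node check:
  node 2: h_left=-1, h_right=-1, diff=0 [OK], height=0
  node 10: h_left=-1, h_right=-1, diff=0 [OK], height=0
  node 5: h_left=0, h_right=0, diff=0 [OK], height=1
  node 18: h_left=-1, h_right=-1, diff=0 [OK], height=0
  node 31: h_left=0, h_right=-1, diff=1 [OK], height=1
  node 15: h_left=1, h_right=1, diff=0 [OK], height=2
  node 35: h_left=-1, h_right=-1, diff=0 [OK], height=0
  node 45: h_left=0, h_right=-1, diff=1 [OK], height=1
  node 47: h_left=-1, h_right=-1, diff=0 [OK], height=0
  node 48: h_left=0, h_right=-1, diff=1 [OK], height=1
  node 46: h_left=1, h_right=1, diff=0 [OK], height=2
  node 32: h_left=2, h_right=2, diff=0 [OK], height=3
All nodes satisfy the balance condition.
Result: Balanced


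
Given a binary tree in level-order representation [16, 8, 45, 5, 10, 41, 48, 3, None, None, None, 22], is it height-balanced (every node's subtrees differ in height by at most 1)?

Tree (level-order array): [16, 8, 45, 5, 10, 41, 48, 3, None, None, None, 22]
Definition: a tree is height-balanced if, at every node, |h(left) - h(right)| <= 1 (empty subtree has height -1).
Bottom-up per-node check:
  node 3: h_left=-1, h_right=-1, diff=0 [OK], height=0
  node 5: h_left=0, h_right=-1, diff=1 [OK], height=1
  node 10: h_left=-1, h_right=-1, diff=0 [OK], height=0
  node 8: h_left=1, h_right=0, diff=1 [OK], height=2
  node 22: h_left=-1, h_right=-1, diff=0 [OK], height=0
  node 41: h_left=0, h_right=-1, diff=1 [OK], height=1
  node 48: h_left=-1, h_right=-1, diff=0 [OK], height=0
  node 45: h_left=1, h_right=0, diff=1 [OK], height=2
  node 16: h_left=2, h_right=2, diff=0 [OK], height=3
All nodes satisfy the balance condition.
Result: Balanced


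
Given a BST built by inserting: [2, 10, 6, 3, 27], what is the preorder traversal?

Tree insertion order: [2, 10, 6, 3, 27]
Tree (level-order array): [2, None, 10, 6, 27, 3]
Preorder traversal: [2, 10, 6, 3, 27]


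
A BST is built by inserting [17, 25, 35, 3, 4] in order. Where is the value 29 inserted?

Starting tree (level order): [17, 3, 25, None, 4, None, 35]
Insertion path: 17 -> 25 -> 35
Result: insert 29 as left child of 35
Final tree (level order): [17, 3, 25, None, 4, None, 35, None, None, 29]


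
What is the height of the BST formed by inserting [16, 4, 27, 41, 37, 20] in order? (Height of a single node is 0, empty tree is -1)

Insertion order: [16, 4, 27, 41, 37, 20]
Tree (level-order array): [16, 4, 27, None, None, 20, 41, None, None, 37]
Compute height bottom-up (empty subtree = -1):
  height(4) = 1 + max(-1, -1) = 0
  height(20) = 1 + max(-1, -1) = 0
  height(37) = 1 + max(-1, -1) = 0
  height(41) = 1 + max(0, -1) = 1
  height(27) = 1 + max(0, 1) = 2
  height(16) = 1 + max(0, 2) = 3
Height = 3


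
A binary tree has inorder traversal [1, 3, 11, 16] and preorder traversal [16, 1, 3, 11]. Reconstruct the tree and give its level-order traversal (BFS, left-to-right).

Inorder:  [1, 3, 11, 16]
Preorder: [16, 1, 3, 11]
Algorithm: preorder visits root first, so consume preorder in order;
for each root, split the current inorder slice at that value into
left-subtree inorder and right-subtree inorder, then recurse.
Recursive splits:
  root=16; inorder splits into left=[1, 3, 11], right=[]
  root=1; inorder splits into left=[], right=[3, 11]
  root=3; inorder splits into left=[], right=[11]
  root=11; inorder splits into left=[], right=[]
Reconstructed level-order: [16, 1, 3, 11]


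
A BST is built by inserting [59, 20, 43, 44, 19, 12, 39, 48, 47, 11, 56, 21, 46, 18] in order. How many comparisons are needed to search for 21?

Search path for 21: 59 -> 20 -> 43 -> 39 -> 21
Found: True
Comparisons: 5


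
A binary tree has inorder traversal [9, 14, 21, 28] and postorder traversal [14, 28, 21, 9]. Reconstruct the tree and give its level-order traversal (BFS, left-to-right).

Inorder:   [9, 14, 21, 28]
Postorder: [14, 28, 21, 9]
Algorithm: postorder visits root last, so walk postorder right-to-left;
each value is the root of the current inorder slice — split it at that
value, recurse on the right subtree first, then the left.
Recursive splits:
  root=9; inorder splits into left=[], right=[14, 21, 28]
  root=21; inorder splits into left=[14], right=[28]
  root=28; inorder splits into left=[], right=[]
  root=14; inorder splits into left=[], right=[]
Reconstructed level-order: [9, 21, 14, 28]


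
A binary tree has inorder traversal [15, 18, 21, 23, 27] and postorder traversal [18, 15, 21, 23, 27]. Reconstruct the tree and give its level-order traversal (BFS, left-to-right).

Inorder:   [15, 18, 21, 23, 27]
Postorder: [18, 15, 21, 23, 27]
Algorithm: postorder visits root last, so walk postorder right-to-left;
each value is the root of the current inorder slice — split it at that
value, recurse on the right subtree first, then the left.
Recursive splits:
  root=27; inorder splits into left=[15, 18, 21, 23], right=[]
  root=23; inorder splits into left=[15, 18, 21], right=[]
  root=21; inorder splits into left=[15, 18], right=[]
  root=15; inorder splits into left=[], right=[18]
  root=18; inorder splits into left=[], right=[]
Reconstructed level-order: [27, 23, 21, 15, 18]


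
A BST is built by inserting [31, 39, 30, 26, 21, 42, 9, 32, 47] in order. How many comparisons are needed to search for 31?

Search path for 31: 31
Found: True
Comparisons: 1


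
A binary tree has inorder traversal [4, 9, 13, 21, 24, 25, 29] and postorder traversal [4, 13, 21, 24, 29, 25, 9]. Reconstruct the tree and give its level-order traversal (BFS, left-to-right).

Inorder:   [4, 9, 13, 21, 24, 25, 29]
Postorder: [4, 13, 21, 24, 29, 25, 9]
Algorithm: postorder visits root last, so walk postorder right-to-left;
each value is the root of the current inorder slice — split it at that
value, recurse on the right subtree first, then the left.
Recursive splits:
  root=9; inorder splits into left=[4], right=[13, 21, 24, 25, 29]
  root=25; inorder splits into left=[13, 21, 24], right=[29]
  root=29; inorder splits into left=[], right=[]
  root=24; inorder splits into left=[13, 21], right=[]
  root=21; inorder splits into left=[13], right=[]
  root=13; inorder splits into left=[], right=[]
  root=4; inorder splits into left=[], right=[]
Reconstructed level-order: [9, 4, 25, 24, 29, 21, 13]


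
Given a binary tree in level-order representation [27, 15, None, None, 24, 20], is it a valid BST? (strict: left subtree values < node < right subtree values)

Level-order array: [27, 15, None, None, 24, 20]
Validate using subtree bounds (lo, hi): at each node, require lo < value < hi,
then recurse left with hi=value and right with lo=value.
Preorder trace (stopping at first violation):
  at node 27 with bounds (-inf, +inf): OK
  at node 15 with bounds (-inf, 27): OK
  at node 24 with bounds (15, 27): OK
  at node 20 with bounds (15, 24): OK
No violation found at any node.
Result: Valid BST


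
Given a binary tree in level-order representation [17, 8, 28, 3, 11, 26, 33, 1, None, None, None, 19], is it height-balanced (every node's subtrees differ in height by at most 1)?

Tree (level-order array): [17, 8, 28, 3, 11, 26, 33, 1, None, None, None, 19]
Definition: a tree is height-balanced if, at every node, |h(left) - h(right)| <= 1 (empty subtree has height -1).
Bottom-up per-node check:
  node 1: h_left=-1, h_right=-1, diff=0 [OK], height=0
  node 3: h_left=0, h_right=-1, diff=1 [OK], height=1
  node 11: h_left=-1, h_right=-1, diff=0 [OK], height=0
  node 8: h_left=1, h_right=0, diff=1 [OK], height=2
  node 19: h_left=-1, h_right=-1, diff=0 [OK], height=0
  node 26: h_left=0, h_right=-1, diff=1 [OK], height=1
  node 33: h_left=-1, h_right=-1, diff=0 [OK], height=0
  node 28: h_left=1, h_right=0, diff=1 [OK], height=2
  node 17: h_left=2, h_right=2, diff=0 [OK], height=3
All nodes satisfy the balance condition.
Result: Balanced


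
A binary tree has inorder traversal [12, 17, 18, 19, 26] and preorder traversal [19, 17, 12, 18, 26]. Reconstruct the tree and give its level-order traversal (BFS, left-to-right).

Inorder:  [12, 17, 18, 19, 26]
Preorder: [19, 17, 12, 18, 26]
Algorithm: preorder visits root first, so consume preorder in order;
for each root, split the current inorder slice at that value into
left-subtree inorder and right-subtree inorder, then recurse.
Recursive splits:
  root=19; inorder splits into left=[12, 17, 18], right=[26]
  root=17; inorder splits into left=[12], right=[18]
  root=12; inorder splits into left=[], right=[]
  root=18; inorder splits into left=[], right=[]
  root=26; inorder splits into left=[], right=[]
Reconstructed level-order: [19, 17, 26, 12, 18]


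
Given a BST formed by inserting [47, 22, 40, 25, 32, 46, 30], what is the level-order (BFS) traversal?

Tree insertion order: [47, 22, 40, 25, 32, 46, 30]
Tree (level-order array): [47, 22, None, None, 40, 25, 46, None, 32, None, None, 30]
BFS from the root, enqueuing left then right child of each popped node:
  queue [47] -> pop 47, enqueue [22], visited so far: [47]
  queue [22] -> pop 22, enqueue [40], visited so far: [47, 22]
  queue [40] -> pop 40, enqueue [25, 46], visited so far: [47, 22, 40]
  queue [25, 46] -> pop 25, enqueue [32], visited so far: [47, 22, 40, 25]
  queue [46, 32] -> pop 46, enqueue [none], visited so far: [47, 22, 40, 25, 46]
  queue [32] -> pop 32, enqueue [30], visited so far: [47, 22, 40, 25, 46, 32]
  queue [30] -> pop 30, enqueue [none], visited so far: [47, 22, 40, 25, 46, 32, 30]
Result: [47, 22, 40, 25, 46, 32, 30]


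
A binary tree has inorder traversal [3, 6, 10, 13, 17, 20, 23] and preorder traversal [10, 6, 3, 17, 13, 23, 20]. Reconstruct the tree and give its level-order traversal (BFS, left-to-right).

Inorder:  [3, 6, 10, 13, 17, 20, 23]
Preorder: [10, 6, 3, 17, 13, 23, 20]
Algorithm: preorder visits root first, so consume preorder in order;
for each root, split the current inorder slice at that value into
left-subtree inorder and right-subtree inorder, then recurse.
Recursive splits:
  root=10; inorder splits into left=[3, 6], right=[13, 17, 20, 23]
  root=6; inorder splits into left=[3], right=[]
  root=3; inorder splits into left=[], right=[]
  root=17; inorder splits into left=[13], right=[20, 23]
  root=13; inorder splits into left=[], right=[]
  root=23; inorder splits into left=[20], right=[]
  root=20; inorder splits into left=[], right=[]
Reconstructed level-order: [10, 6, 17, 3, 13, 23, 20]


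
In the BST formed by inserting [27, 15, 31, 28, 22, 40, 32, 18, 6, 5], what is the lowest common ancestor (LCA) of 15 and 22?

Tree insertion order: [27, 15, 31, 28, 22, 40, 32, 18, 6, 5]
Tree (level-order array): [27, 15, 31, 6, 22, 28, 40, 5, None, 18, None, None, None, 32]
In a BST, the LCA of p=15, q=22 is the first node v on the
root-to-leaf path with p <= v <= q (go left if both < v, right if both > v).
Walk from root:
  at 27: both 15 and 22 < 27, go left
  at 15: 15 <= 15 <= 22, this is the LCA
LCA = 15


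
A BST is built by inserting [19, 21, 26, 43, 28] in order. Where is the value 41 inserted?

Starting tree (level order): [19, None, 21, None, 26, None, 43, 28]
Insertion path: 19 -> 21 -> 26 -> 43 -> 28
Result: insert 41 as right child of 28
Final tree (level order): [19, None, 21, None, 26, None, 43, 28, None, None, 41]


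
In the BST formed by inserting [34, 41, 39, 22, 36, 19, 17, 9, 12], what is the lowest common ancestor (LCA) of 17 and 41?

Tree insertion order: [34, 41, 39, 22, 36, 19, 17, 9, 12]
Tree (level-order array): [34, 22, 41, 19, None, 39, None, 17, None, 36, None, 9, None, None, None, None, 12]
In a BST, the LCA of p=17, q=41 is the first node v on the
root-to-leaf path with p <= v <= q (go left if both < v, right if both > v).
Walk from root:
  at 34: 17 <= 34 <= 41, this is the LCA
LCA = 34


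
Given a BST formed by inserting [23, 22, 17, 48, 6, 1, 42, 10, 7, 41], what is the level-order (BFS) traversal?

Tree insertion order: [23, 22, 17, 48, 6, 1, 42, 10, 7, 41]
Tree (level-order array): [23, 22, 48, 17, None, 42, None, 6, None, 41, None, 1, 10, None, None, None, None, 7]
BFS from the root, enqueuing left then right child of each popped node:
  queue [23] -> pop 23, enqueue [22, 48], visited so far: [23]
  queue [22, 48] -> pop 22, enqueue [17], visited so far: [23, 22]
  queue [48, 17] -> pop 48, enqueue [42], visited so far: [23, 22, 48]
  queue [17, 42] -> pop 17, enqueue [6], visited so far: [23, 22, 48, 17]
  queue [42, 6] -> pop 42, enqueue [41], visited so far: [23, 22, 48, 17, 42]
  queue [6, 41] -> pop 6, enqueue [1, 10], visited so far: [23, 22, 48, 17, 42, 6]
  queue [41, 1, 10] -> pop 41, enqueue [none], visited so far: [23, 22, 48, 17, 42, 6, 41]
  queue [1, 10] -> pop 1, enqueue [none], visited so far: [23, 22, 48, 17, 42, 6, 41, 1]
  queue [10] -> pop 10, enqueue [7], visited so far: [23, 22, 48, 17, 42, 6, 41, 1, 10]
  queue [7] -> pop 7, enqueue [none], visited so far: [23, 22, 48, 17, 42, 6, 41, 1, 10, 7]
Result: [23, 22, 48, 17, 42, 6, 41, 1, 10, 7]


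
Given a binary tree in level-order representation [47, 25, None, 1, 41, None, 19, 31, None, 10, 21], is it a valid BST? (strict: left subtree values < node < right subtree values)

Level-order array: [47, 25, None, 1, 41, None, 19, 31, None, 10, 21]
Validate using subtree bounds (lo, hi): at each node, require lo < value < hi,
then recurse left with hi=value and right with lo=value.
Preorder trace (stopping at first violation):
  at node 47 with bounds (-inf, +inf): OK
  at node 25 with bounds (-inf, 47): OK
  at node 1 with bounds (-inf, 25): OK
  at node 19 with bounds (1, 25): OK
  at node 10 with bounds (1, 19): OK
  at node 21 with bounds (19, 25): OK
  at node 41 with bounds (25, 47): OK
  at node 31 with bounds (25, 41): OK
No violation found at any node.
Result: Valid BST


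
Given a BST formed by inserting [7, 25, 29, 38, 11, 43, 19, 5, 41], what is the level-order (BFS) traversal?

Tree insertion order: [7, 25, 29, 38, 11, 43, 19, 5, 41]
Tree (level-order array): [7, 5, 25, None, None, 11, 29, None, 19, None, 38, None, None, None, 43, 41]
BFS from the root, enqueuing left then right child of each popped node:
  queue [7] -> pop 7, enqueue [5, 25], visited so far: [7]
  queue [5, 25] -> pop 5, enqueue [none], visited so far: [7, 5]
  queue [25] -> pop 25, enqueue [11, 29], visited so far: [7, 5, 25]
  queue [11, 29] -> pop 11, enqueue [19], visited so far: [7, 5, 25, 11]
  queue [29, 19] -> pop 29, enqueue [38], visited so far: [7, 5, 25, 11, 29]
  queue [19, 38] -> pop 19, enqueue [none], visited so far: [7, 5, 25, 11, 29, 19]
  queue [38] -> pop 38, enqueue [43], visited so far: [7, 5, 25, 11, 29, 19, 38]
  queue [43] -> pop 43, enqueue [41], visited so far: [7, 5, 25, 11, 29, 19, 38, 43]
  queue [41] -> pop 41, enqueue [none], visited so far: [7, 5, 25, 11, 29, 19, 38, 43, 41]
Result: [7, 5, 25, 11, 29, 19, 38, 43, 41]


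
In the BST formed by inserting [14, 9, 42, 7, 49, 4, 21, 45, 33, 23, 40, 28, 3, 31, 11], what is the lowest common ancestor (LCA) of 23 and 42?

Tree insertion order: [14, 9, 42, 7, 49, 4, 21, 45, 33, 23, 40, 28, 3, 31, 11]
Tree (level-order array): [14, 9, 42, 7, 11, 21, 49, 4, None, None, None, None, 33, 45, None, 3, None, 23, 40, None, None, None, None, None, 28, None, None, None, 31]
In a BST, the LCA of p=23, q=42 is the first node v on the
root-to-leaf path with p <= v <= q (go left if both < v, right if both > v).
Walk from root:
  at 14: both 23 and 42 > 14, go right
  at 42: 23 <= 42 <= 42, this is the LCA
LCA = 42


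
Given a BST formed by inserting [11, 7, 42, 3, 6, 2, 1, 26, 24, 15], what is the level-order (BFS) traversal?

Tree insertion order: [11, 7, 42, 3, 6, 2, 1, 26, 24, 15]
Tree (level-order array): [11, 7, 42, 3, None, 26, None, 2, 6, 24, None, 1, None, None, None, 15]
BFS from the root, enqueuing left then right child of each popped node:
  queue [11] -> pop 11, enqueue [7, 42], visited so far: [11]
  queue [7, 42] -> pop 7, enqueue [3], visited so far: [11, 7]
  queue [42, 3] -> pop 42, enqueue [26], visited so far: [11, 7, 42]
  queue [3, 26] -> pop 3, enqueue [2, 6], visited so far: [11, 7, 42, 3]
  queue [26, 2, 6] -> pop 26, enqueue [24], visited so far: [11, 7, 42, 3, 26]
  queue [2, 6, 24] -> pop 2, enqueue [1], visited so far: [11, 7, 42, 3, 26, 2]
  queue [6, 24, 1] -> pop 6, enqueue [none], visited so far: [11, 7, 42, 3, 26, 2, 6]
  queue [24, 1] -> pop 24, enqueue [15], visited so far: [11, 7, 42, 3, 26, 2, 6, 24]
  queue [1, 15] -> pop 1, enqueue [none], visited so far: [11, 7, 42, 3, 26, 2, 6, 24, 1]
  queue [15] -> pop 15, enqueue [none], visited so far: [11, 7, 42, 3, 26, 2, 6, 24, 1, 15]
Result: [11, 7, 42, 3, 26, 2, 6, 24, 1, 15]


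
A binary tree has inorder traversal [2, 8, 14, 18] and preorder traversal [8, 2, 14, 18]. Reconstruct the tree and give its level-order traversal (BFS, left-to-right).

Inorder:  [2, 8, 14, 18]
Preorder: [8, 2, 14, 18]
Algorithm: preorder visits root first, so consume preorder in order;
for each root, split the current inorder slice at that value into
left-subtree inorder and right-subtree inorder, then recurse.
Recursive splits:
  root=8; inorder splits into left=[2], right=[14, 18]
  root=2; inorder splits into left=[], right=[]
  root=14; inorder splits into left=[], right=[18]
  root=18; inorder splits into left=[], right=[]
Reconstructed level-order: [8, 2, 14, 18]


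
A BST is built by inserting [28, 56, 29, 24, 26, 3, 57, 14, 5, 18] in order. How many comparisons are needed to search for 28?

Search path for 28: 28
Found: True
Comparisons: 1


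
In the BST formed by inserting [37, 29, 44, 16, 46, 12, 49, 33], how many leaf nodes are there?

Tree built from: [37, 29, 44, 16, 46, 12, 49, 33]
Tree (level-order array): [37, 29, 44, 16, 33, None, 46, 12, None, None, None, None, 49]
Rule: A leaf has 0 children.
Per-node child counts:
  node 37: 2 child(ren)
  node 29: 2 child(ren)
  node 16: 1 child(ren)
  node 12: 0 child(ren)
  node 33: 0 child(ren)
  node 44: 1 child(ren)
  node 46: 1 child(ren)
  node 49: 0 child(ren)
Matching nodes: [12, 33, 49]
Count of leaf nodes: 3


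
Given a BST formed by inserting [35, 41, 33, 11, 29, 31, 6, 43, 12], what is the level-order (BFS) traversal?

Tree insertion order: [35, 41, 33, 11, 29, 31, 6, 43, 12]
Tree (level-order array): [35, 33, 41, 11, None, None, 43, 6, 29, None, None, None, None, 12, 31]
BFS from the root, enqueuing left then right child of each popped node:
  queue [35] -> pop 35, enqueue [33, 41], visited so far: [35]
  queue [33, 41] -> pop 33, enqueue [11], visited so far: [35, 33]
  queue [41, 11] -> pop 41, enqueue [43], visited so far: [35, 33, 41]
  queue [11, 43] -> pop 11, enqueue [6, 29], visited so far: [35, 33, 41, 11]
  queue [43, 6, 29] -> pop 43, enqueue [none], visited so far: [35, 33, 41, 11, 43]
  queue [6, 29] -> pop 6, enqueue [none], visited so far: [35, 33, 41, 11, 43, 6]
  queue [29] -> pop 29, enqueue [12, 31], visited so far: [35, 33, 41, 11, 43, 6, 29]
  queue [12, 31] -> pop 12, enqueue [none], visited so far: [35, 33, 41, 11, 43, 6, 29, 12]
  queue [31] -> pop 31, enqueue [none], visited so far: [35, 33, 41, 11, 43, 6, 29, 12, 31]
Result: [35, 33, 41, 11, 43, 6, 29, 12, 31]


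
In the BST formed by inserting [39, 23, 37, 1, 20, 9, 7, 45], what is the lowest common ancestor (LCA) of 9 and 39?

Tree insertion order: [39, 23, 37, 1, 20, 9, 7, 45]
Tree (level-order array): [39, 23, 45, 1, 37, None, None, None, 20, None, None, 9, None, 7]
In a BST, the LCA of p=9, q=39 is the first node v on the
root-to-leaf path with p <= v <= q (go left if both < v, right if both > v).
Walk from root:
  at 39: 9 <= 39 <= 39, this is the LCA
LCA = 39


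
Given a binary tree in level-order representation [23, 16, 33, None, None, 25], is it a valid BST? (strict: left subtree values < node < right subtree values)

Level-order array: [23, 16, 33, None, None, 25]
Validate using subtree bounds (lo, hi): at each node, require lo < value < hi,
then recurse left with hi=value and right with lo=value.
Preorder trace (stopping at first violation):
  at node 23 with bounds (-inf, +inf): OK
  at node 16 with bounds (-inf, 23): OK
  at node 33 with bounds (23, +inf): OK
  at node 25 with bounds (23, 33): OK
No violation found at any node.
Result: Valid BST


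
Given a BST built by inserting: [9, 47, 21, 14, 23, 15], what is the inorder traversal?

Tree insertion order: [9, 47, 21, 14, 23, 15]
Tree (level-order array): [9, None, 47, 21, None, 14, 23, None, 15]
Inorder traversal: [9, 14, 15, 21, 23, 47]


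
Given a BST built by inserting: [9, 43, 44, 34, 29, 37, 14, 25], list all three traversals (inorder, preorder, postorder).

Tree insertion order: [9, 43, 44, 34, 29, 37, 14, 25]
Tree (level-order array): [9, None, 43, 34, 44, 29, 37, None, None, 14, None, None, None, None, 25]
Inorder (L, root, R): [9, 14, 25, 29, 34, 37, 43, 44]
Preorder (root, L, R): [9, 43, 34, 29, 14, 25, 37, 44]
Postorder (L, R, root): [25, 14, 29, 37, 34, 44, 43, 9]


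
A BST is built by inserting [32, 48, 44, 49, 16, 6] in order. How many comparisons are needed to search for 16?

Search path for 16: 32 -> 16
Found: True
Comparisons: 2


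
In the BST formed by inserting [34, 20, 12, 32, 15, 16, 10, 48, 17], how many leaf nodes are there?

Tree built from: [34, 20, 12, 32, 15, 16, 10, 48, 17]
Tree (level-order array): [34, 20, 48, 12, 32, None, None, 10, 15, None, None, None, None, None, 16, None, 17]
Rule: A leaf has 0 children.
Per-node child counts:
  node 34: 2 child(ren)
  node 20: 2 child(ren)
  node 12: 2 child(ren)
  node 10: 0 child(ren)
  node 15: 1 child(ren)
  node 16: 1 child(ren)
  node 17: 0 child(ren)
  node 32: 0 child(ren)
  node 48: 0 child(ren)
Matching nodes: [10, 17, 32, 48]
Count of leaf nodes: 4


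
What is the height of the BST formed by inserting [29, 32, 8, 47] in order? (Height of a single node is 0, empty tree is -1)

Insertion order: [29, 32, 8, 47]
Tree (level-order array): [29, 8, 32, None, None, None, 47]
Compute height bottom-up (empty subtree = -1):
  height(8) = 1 + max(-1, -1) = 0
  height(47) = 1 + max(-1, -1) = 0
  height(32) = 1 + max(-1, 0) = 1
  height(29) = 1 + max(0, 1) = 2
Height = 2


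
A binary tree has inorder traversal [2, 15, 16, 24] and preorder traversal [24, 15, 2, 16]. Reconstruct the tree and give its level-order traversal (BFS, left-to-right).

Inorder:  [2, 15, 16, 24]
Preorder: [24, 15, 2, 16]
Algorithm: preorder visits root first, so consume preorder in order;
for each root, split the current inorder slice at that value into
left-subtree inorder and right-subtree inorder, then recurse.
Recursive splits:
  root=24; inorder splits into left=[2, 15, 16], right=[]
  root=15; inorder splits into left=[2], right=[16]
  root=2; inorder splits into left=[], right=[]
  root=16; inorder splits into left=[], right=[]
Reconstructed level-order: [24, 15, 2, 16]


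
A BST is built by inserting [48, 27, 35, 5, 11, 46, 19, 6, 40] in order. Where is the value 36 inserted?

Starting tree (level order): [48, 27, None, 5, 35, None, 11, None, 46, 6, 19, 40]
Insertion path: 48 -> 27 -> 35 -> 46 -> 40
Result: insert 36 as left child of 40
Final tree (level order): [48, 27, None, 5, 35, None, 11, None, 46, 6, 19, 40, None, None, None, None, None, 36]


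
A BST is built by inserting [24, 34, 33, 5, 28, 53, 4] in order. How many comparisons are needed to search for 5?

Search path for 5: 24 -> 5
Found: True
Comparisons: 2


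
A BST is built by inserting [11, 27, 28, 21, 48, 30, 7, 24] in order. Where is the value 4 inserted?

Starting tree (level order): [11, 7, 27, None, None, 21, 28, None, 24, None, 48, None, None, 30]
Insertion path: 11 -> 7
Result: insert 4 as left child of 7
Final tree (level order): [11, 7, 27, 4, None, 21, 28, None, None, None, 24, None, 48, None, None, 30]


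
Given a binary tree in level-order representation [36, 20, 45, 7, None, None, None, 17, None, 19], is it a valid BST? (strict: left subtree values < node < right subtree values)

Level-order array: [36, 20, 45, 7, None, None, None, 17, None, 19]
Validate using subtree bounds (lo, hi): at each node, require lo < value < hi,
then recurse left with hi=value and right with lo=value.
Preorder trace (stopping at first violation):
  at node 36 with bounds (-inf, +inf): OK
  at node 20 with bounds (-inf, 36): OK
  at node 7 with bounds (-inf, 20): OK
  at node 17 with bounds (-inf, 7): VIOLATION
Node 17 violates its bound: not (-inf < 17 < 7).
Result: Not a valid BST


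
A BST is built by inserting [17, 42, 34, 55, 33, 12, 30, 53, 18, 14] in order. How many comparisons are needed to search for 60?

Search path for 60: 17 -> 42 -> 55
Found: False
Comparisons: 3


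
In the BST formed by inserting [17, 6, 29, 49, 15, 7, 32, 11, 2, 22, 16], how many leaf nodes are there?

Tree built from: [17, 6, 29, 49, 15, 7, 32, 11, 2, 22, 16]
Tree (level-order array): [17, 6, 29, 2, 15, 22, 49, None, None, 7, 16, None, None, 32, None, None, 11]
Rule: A leaf has 0 children.
Per-node child counts:
  node 17: 2 child(ren)
  node 6: 2 child(ren)
  node 2: 0 child(ren)
  node 15: 2 child(ren)
  node 7: 1 child(ren)
  node 11: 0 child(ren)
  node 16: 0 child(ren)
  node 29: 2 child(ren)
  node 22: 0 child(ren)
  node 49: 1 child(ren)
  node 32: 0 child(ren)
Matching nodes: [2, 11, 16, 22, 32]
Count of leaf nodes: 5


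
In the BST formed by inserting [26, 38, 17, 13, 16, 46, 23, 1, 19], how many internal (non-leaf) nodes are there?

Tree built from: [26, 38, 17, 13, 16, 46, 23, 1, 19]
Tree (level-order array): [26, 17, 38, 13, 23, None, 46, 1, 16, 19]
Rule: An internal node has at least one child.
Per-node child counts:
  node 26: 2 child(ren)
  node 17: 2 child(ren)
  node 13: 2 child(ren)
  node 1: 0 child(ren)
  node 16: 0 child(ren)
  node 23: 1 child(ren)
  node 19: 0 child(ren)
  node 38: 1 child(ren)
  node 46: 0 child(ren)
Matching nodes: [26, 17, 13, 23, 38]
Count of internal (non-leaf) nodes: 5


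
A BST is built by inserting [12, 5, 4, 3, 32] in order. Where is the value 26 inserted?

Starting tree (level order): [12, 5, 32, 4, None, None, None, 3]
Insertion path: 12 -> 32
Result: insert 26 as left child of 32
Final tree (level order): [12, 5, 32, 4, None, 26, None, 3]


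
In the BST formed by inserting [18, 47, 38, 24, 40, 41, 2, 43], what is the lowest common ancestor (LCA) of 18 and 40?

Tree insertion order: [18, 47, 38, 24, 40, 41, 2, 43]
Tree (level-order array): [18, 2, 47, None, None, 38, None, 24, 40, None, None, None, 41, None, 43]
In a BST, the LCA of p=18, q=40 is the first node v on the
root-to-leaf path with p <= v <= q (go left if both < v, right if both > v).
Walk from root:
  at 18: 18 <= 18 <= 40, this is the LCA
LCA = 18


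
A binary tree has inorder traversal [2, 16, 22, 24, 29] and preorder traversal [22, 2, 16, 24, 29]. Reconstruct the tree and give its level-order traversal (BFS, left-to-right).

Inorder:  [2, 16, 22, 24, 29]
Preorder: [22, 2, 16, 24, 29]
Algorithm: preorder visits root first, so consume preorder in order;
for each root, split the current inorder slice at that value into
left-subtree inorder and right-subtree inorder, then recurse.
Recursive splits:
  root=22; inorder splits into left=[2, 16], right=[24, 29]
  root=2; inorder splits into left=[], right=[16]
  root=16; inorder splits into left=[], right=[]
  root=24; inorder splits into left=[], right=[29]
  root=29; inorder splits into left=[], right=[]
Reconstructed level-order: [22, 2, 24, 16, 29]


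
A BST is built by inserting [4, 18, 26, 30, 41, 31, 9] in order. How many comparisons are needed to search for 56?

Search path for 56: 4 -> 18 -> 26 -> 30 -> 41
Found: False
Comparisons: 5


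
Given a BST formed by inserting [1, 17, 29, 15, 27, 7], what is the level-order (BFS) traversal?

Tree insertion order: [1, 17, 29, 15, 27, 7]
Tree (level-order array): [1, None, 17, 15, 29, 7, None, 27]
BFS from the root, enqueuing left then right child of each popped node:
  queue [1] -> pop 1, enqueue [17], visited so far: [1]
  queue [17] -> pop 17, enqueue [15, 29], visited so far: [1, 17]
  queue [15, 29] -> pop 15, enqueue [7], visited so far: [1, 17, 15]
  queue [29, 7] -> pop 29, enqueue [27], visited so far: [1, 17, 15, 29]
  queue [7, 27] -> pop 7, enqueue [none], visited so far: [1, 17, 15, 29, 7]
  queue [27] -> pop 27, enqueue [none], visited so far: [1, 17, 15, 29, 7, 27]
Result: [1, 17, 15, 29, 7, 27]


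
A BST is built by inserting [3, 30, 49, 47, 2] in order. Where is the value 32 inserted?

Starting tree (level order): [3, 2, 30, None, None, None, 49, 47]
Insertion path: 3 -> 30 -> 49 -> 47
Result: insert 32 as left child of 47
Final tree (level order): [3, 2, 30, None, None, None, 49, 47, None, 32]


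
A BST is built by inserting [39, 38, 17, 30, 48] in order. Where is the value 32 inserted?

Starting tree (level order): [39, 38, 48, 17, None, None, None, None, 30]
Insertion path: 39 -> 38 -> 17 -> 30
Result: insert 32 as right child of 30
Final tree (level order): [39, 38, 48, 17, None, None, None, None, 30, None, 32]


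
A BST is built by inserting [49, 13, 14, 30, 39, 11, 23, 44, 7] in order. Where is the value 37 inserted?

Starting tree (level order): [49, 13, None, 11, 14, 7, None, None, 30, None, None, 23, 39, None, None, None, 44]
Insertion path: 49 -> 13 -> 14 -> 30 -> 39
Result: insert 37 as left child of 39
Final tree (level order): [49, 13, None, 11, 14, 7, None, None, 30, None, None, 23, 39, None, None, 37, 44]


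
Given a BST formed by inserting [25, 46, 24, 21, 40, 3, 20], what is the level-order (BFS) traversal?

Tree insertion order: [25, 46, 24, 21, 40, 3, 20]
Tree (level-order array): [25, 24, 46, 21, None, 40, None, 3, None, None, None, None, 20]
BFS from the root, enqueuing left then right child of each popped node:
  queue [25] -> pop 25, enqueue [24, 46], visited so far: [25]
  queue [24, 46] -> pop 24, enqueue [21], visited so far: [25, 24]
  queue [46, 21] -> pop 46, enqueue [40], visited so far: [25, 24, 46]
  queue [21, 40] -> pop 21, enqueue [3], visited so far: [25, 24, 46, 21]
  queue [40, 3] -> pop 40, enqueue [none], visited so far: [25, 24, 46, 21, 40]
  queue [3] -> pop 3, enqueue [20], visited so far: [25, 24, 46, 21, 40, 3]
  queue [20] -> pop 20, enqueue [none], visited so far: [25, 24, 46, 21, 40, 3, 20]
Result: [25, 24, 46, 21, 40, 3, 20]


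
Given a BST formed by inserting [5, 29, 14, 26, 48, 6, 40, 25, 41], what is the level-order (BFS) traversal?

Tree insertion order: [5, 29, 14, 26, 48, 6, 40, 25, 41]
Tree (level-order array): [5, None, 29, 14, 48, 6, 26, 40, None, None, None, 25, None, None, 41]
BFS from the root, enqueuing left then right child of each popped node:
  queue [5] -> pop 5, enqueue [29], visited so far: [5]
  queue [29] -> pop 29, enqueue [14, 48], visited so far: [5, 29]
  queue [14, 48] -> pop 14, enqueue [6, 26], visited so far: [5, 29, 14]
  queue [48, 6, 26] -> pop 48, enqueue [40], visited so far: [5, 29, 14, 48]
  queue [6, 26, 40] -> pop 6, enqueue [none], visited so far: [5, 29, 14, 48, 6]
  queue [26, 40] -> pop 26, enqueue [25], visited so far: [5, 29, 14, 48, 6, 26]
  queue [40, 25] -> pop 40, enqueue [41], visited so far: [5, 29, 14, 48, 6, 26, 40]
  queue [25, 41] -> pop 25, enqueue [none], visited so far: [5, 29, 14, 48, 6, 26, 40, 25]
  queue [41] -> pop 41, enqueue [none], visited so far: [5, 29, 14, 48, 6, 26, 40, 25, 41]
Result: [5, 29, 14, 48, 6, 26, 40, 25, 41]


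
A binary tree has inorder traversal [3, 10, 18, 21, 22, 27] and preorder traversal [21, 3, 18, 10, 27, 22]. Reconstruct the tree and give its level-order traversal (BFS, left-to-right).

Inorder:  [3, 10, 18, 21, 22, 27]
Preorder: [21, 3, 18, 10, 27, 22]
Algorithm: preorder visits root first, so consume preorder in order;
for each root, split the current inorder slice at that value into
left-subtree inorder and right-subtree inorder, then recurse.
Recursive splits:
  root=21; inorder splits into left=[3, 10, 18], right=[22, 27]
  root=3; inorder splits into left=[], right=[10, 18]
  root=18; inorder splits into left=[10], right=[]
  root=10; inorder splits into left=[], right=[]
  root=27; inorder splits into left=[22], right=[]
  root=22; inorder splits into left=[], right=[]
Reconstructed level-order: [21, 3, 27, 18, 22, 10]


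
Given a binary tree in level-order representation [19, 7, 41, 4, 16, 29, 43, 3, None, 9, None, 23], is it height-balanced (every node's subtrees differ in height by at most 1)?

Tree (level-order array): [19, 7, 41, 4, 16, 29, 43, 3, None, 9, None, 23]
Definition: a tree is height-balanced if, at every node, |h(left) - h(right)| <= 1 (empty subtree has height -1).
Bottom-up per-node check:
  node 3: h_left=-1, h_right=-1, diff=0 [OK], height=0
  node 4: h_left=0, h_right=-1, diff=1 [OK], height=1
  node 9: h_left=-1, h_right=-1, diff=0 [OK], height=0
  node 16: h_left=0, h_right=-1, diff=1 [OK], height=1
  node 7: h_left=1, h_right=1, diff=0 [OK], height=2
  node 23: h_left=-1, h_right=-1, diff=0 [OK], height=0
  node 29: h_left=0, h_right=-1, diff=1 [OK], height=1
  node 43: h_left=-1, h_right=-1, diff=0 [OK], height=0
  node 41: h_left=1, h_right=0, diff=1 [OK], height=2
  node 19: h_left=2, h_right=2, diff=0 [OK], height=3
All nodes satisfy the balance condition.
Result: Balanced


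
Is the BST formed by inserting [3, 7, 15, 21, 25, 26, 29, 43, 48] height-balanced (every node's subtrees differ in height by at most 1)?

Tree (level-order array): [3, None, 7, None, 15, None, 21, None, 25, None, 26, None, 29, None, 43, None, 48]
Definition: a tree is height-balanced if, at every node, |h(left) - h(right)| <= 1 (empty subtree has height -1).
Bottom-up per-node check:
  node 48: h_left=-1, h_right=-1, diff=0 [OK], height=0
  node 43: h_left=-1, h_right=0, diff=1 [OK], height=1
  node 29: h_left=-1, h_right=1, diff=2 [FAIL (|-1-1|=2 > 1)], height=2
  node 26: h_left=-1, h_right=2, diff=3 [FAIL (|-1-2|=3 > 1)], height=3
  node 25: h_left=-1, h_right=3, diff=4 [FAIL (|-1-3|=4 > 1)], height=4
  node 21: h_left=-1, h_right=4, diff=5 [FAIL (|-1-4|=5 > 1)], height=5
  node 15: h_left=-1, h_right=5, diff=6 [FAIL (|-1-5|=6 > 1)], height=6
  node 7: h_left=-1, h_right=6, diff=7 [FAIL (|-1-6|=7 > 1)], height=7
  node 3: h_left=-1, h_right=7, diff=8 [FAIL (|-1-7|=8 > 1)], height=8
Node 29 violates the condition: |-1 - 1| = 2 > 1.
Result: Not balanced


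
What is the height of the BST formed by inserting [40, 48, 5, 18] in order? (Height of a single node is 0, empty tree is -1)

Insertion order: [40, 48, 5, 18]
Tree (level-order array): [40, 5, 48, None, 18]
Compute height bottom-up (empty subtree = -1):
  height(18) = 1 + max(-1, -1) = 0
  height(5) = 1 + max(-1, 0) = 1
  height(48) = 1 + max(-1, -1) = 0
  height(40) = 1 + max(1, 0) = 2
Height = 2


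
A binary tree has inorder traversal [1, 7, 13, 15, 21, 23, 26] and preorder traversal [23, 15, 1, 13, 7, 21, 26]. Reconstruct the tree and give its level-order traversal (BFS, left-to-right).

Inorder:  [1, 7, 13, 15, 21, 23, 26]
Preorder: [23, 15, 1, 13, 7, 21, 26]
Algorithm: preorder visits root first, so consume preorder in order;
for each root, split the current inorder slice at that value into
left-subtree inorder and right-subtree inorder, then recurse.
Recursive splits:
  root=23; inorder splits into left=[1, 7, 13, 15, 21], right=[26]
  root=15; inorder splits into left=[1, 7, 13], right=[21]
  root=1; inorder splits into left=[], right=[7, 13]
  root=13; inorder splits into left=[7], right=[]
  root=7; inorder splits into left=[], right=[]
  root=21; inorder splits into left=[], right=[]
  root=26; inorder splits into left=[], right=[]
Reconstructed level-order: [23, 15, 26, 1, 21, 13, 7]


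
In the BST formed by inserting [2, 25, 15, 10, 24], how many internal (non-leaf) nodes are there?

Tree built from: [2, 25, 15, 10, 24]
Tree (level-order array): [2, None, 25, 15, None, 10, 24]
Rule: An internal node has at least one child.
Per-node child counts:
  node 2: 1 child(ren)
  node 25: 1 child(ren)
  node 15: 2 child(ren)
  node 10: 0 child(ren)
  node 24: 0 child(ren)
Matching nodes: [2, 25, 15]
Count of internal (non-leaf) nodes: 3
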